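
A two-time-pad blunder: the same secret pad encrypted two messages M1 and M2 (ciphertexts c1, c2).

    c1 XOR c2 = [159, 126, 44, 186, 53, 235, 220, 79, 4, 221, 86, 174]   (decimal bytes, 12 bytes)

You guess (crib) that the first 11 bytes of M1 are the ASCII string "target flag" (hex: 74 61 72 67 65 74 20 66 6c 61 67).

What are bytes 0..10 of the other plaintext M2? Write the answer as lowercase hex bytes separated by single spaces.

eb 1f 5e dd 50 9f fc 29 68 bc 31

Since c1 ⊕ c2 = M1 ⊕ M2, XORing with the guessed M1 bytes yields the corresponding M2 bytes: M2 = (c1 ⊕ c2) ⊕ M1.
9f ^ 74 = eb
7e ^ 61 = 1f
2c ^ 72 = 5e
ba ^ 67 = dd
35 ^ 65 = 50
eb ^ 74 = 9f
dc ^ 20 = fc
4f ^ 66 = 29
04 ^ 6c = 68
dd ^ 61 = bc
56 ^ 67 = 31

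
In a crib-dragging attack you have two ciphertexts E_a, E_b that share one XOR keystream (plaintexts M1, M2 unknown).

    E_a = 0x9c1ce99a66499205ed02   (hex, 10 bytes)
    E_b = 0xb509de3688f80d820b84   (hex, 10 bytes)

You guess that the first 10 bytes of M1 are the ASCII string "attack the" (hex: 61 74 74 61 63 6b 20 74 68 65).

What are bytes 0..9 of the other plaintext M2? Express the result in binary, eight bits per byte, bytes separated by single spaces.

01001000 01100001 01000011 11001101 10001101 11011010 10111111 11110011 10001110 11100011

First, E_a ⊕ E_b = (M1 ⊕ K) ⊕ (M2 ⊕ K) = M1 ⊕ M2, so the key drops out. Then M2 = (M1 ⊕ M2) ⊕ M1 over the first 10 bytes.
byte 0: (9c XOR b5) XOR 61 = 29 XOR 61 = 48
byte 1: (1c XOR 09) XOR 74 = 15 XOR 74 = 61
byte 2: (e9 XOR de) XOR 74 = 37 XOR 74 = 43
byte 3: (9a XOR 36) XOR 61 = ac XOR 61 = cd
byte 4: (66 XOR 88) XOR 63 = ee XOR 63 = 8d
byte 5: (49 XOR f8) XOR 6b = b1 XOR 6b = da
byte 6: (92 XOR 0d) XOR 20 = 9f XOR 20 = bf
byte 7: (05 XOR 82) XOR 74 = 87 XOR 74 = f3
byte 8: (ed XOR 0b) XOR 68 = e6 XOR 68 = 8e
byte 9: (02 XOR 84) XOR 65 = 86 XOR 65 = e3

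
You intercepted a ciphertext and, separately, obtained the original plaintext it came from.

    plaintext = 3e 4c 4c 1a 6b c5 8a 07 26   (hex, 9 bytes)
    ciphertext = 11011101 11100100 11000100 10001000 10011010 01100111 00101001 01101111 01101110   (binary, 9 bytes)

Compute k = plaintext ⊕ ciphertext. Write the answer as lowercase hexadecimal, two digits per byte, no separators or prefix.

e3a88892f1a2a36848

Since ciphertext = plaintext ⊕ k, XORing both sides with plaintext gives k = plaintext ⊕ ciphertext.
3e ⊕ dd = e3
4c ⊕ e4 = a8
4c ⊕ c4 = 88
1a ⊕ 88 = 92
6b ⊕ 9a = f1
c5 ⊕ 67 = a2
8a ⊕ 29 = a3
07 ⊕ 6f = 68
26 ⊕ 6e = 48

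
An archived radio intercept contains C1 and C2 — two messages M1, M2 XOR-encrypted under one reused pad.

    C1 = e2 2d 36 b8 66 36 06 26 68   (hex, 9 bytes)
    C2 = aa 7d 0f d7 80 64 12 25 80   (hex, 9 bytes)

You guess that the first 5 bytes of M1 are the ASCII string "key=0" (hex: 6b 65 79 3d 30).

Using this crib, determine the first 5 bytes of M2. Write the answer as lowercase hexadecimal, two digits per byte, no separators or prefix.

23354052d6

First, C1 ⊕ C2 = (M1 ⊕ K) ⊕ (M2 ⊕ K) = M1 ⊕ M2, so the key drops out. Then M2 = (M1 ⊕ M2) ⊕ M1 over the first 5 bytes.
byte 0: (e2 ^ aa) ^ 6b = 48 ^ 6b = 23
byte 1: (2d ^ 7d) ^ 65 = 50 ^ 65 = 35
byte 2: (36 ^ 0f) ^ 79 = 39 ^ 79 = 40
byte 3: (b8 ^ d7) ^ 3d = 6f ^ 3d = 52
byte 4: (66 ^ 80) ^ 30 = e6 ^ 30 = d6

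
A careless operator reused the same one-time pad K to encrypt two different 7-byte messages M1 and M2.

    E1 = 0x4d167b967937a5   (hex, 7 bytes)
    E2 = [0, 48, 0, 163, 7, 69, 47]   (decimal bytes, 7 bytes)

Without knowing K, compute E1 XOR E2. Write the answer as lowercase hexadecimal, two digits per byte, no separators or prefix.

E1 ⊕ E2 = (M1 ⊕ K) ⊕ (M2 ⊕ K) = M1 ⊕ M2 — the shared key cancels under XOR.
4d ^ 00 = 4d
16 ^ 30 = 26
7b ^ 00 = 7b
96 ^ a3 = 35
79 ^ 07 = 7e
37 ^ 45 = 72
a5 ^ 2f = 8a

4d267b357e728a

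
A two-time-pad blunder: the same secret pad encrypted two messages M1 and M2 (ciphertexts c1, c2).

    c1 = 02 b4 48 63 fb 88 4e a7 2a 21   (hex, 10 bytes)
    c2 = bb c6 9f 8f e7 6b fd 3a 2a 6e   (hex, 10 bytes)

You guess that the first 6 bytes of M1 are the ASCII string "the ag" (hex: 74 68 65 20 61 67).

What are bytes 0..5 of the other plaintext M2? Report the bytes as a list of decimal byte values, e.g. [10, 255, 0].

First, c1 ⊕ c2 = (M1 ⊕ K) ⊕ (M2 ⊕ K) = M1 ⊕ M2, so the key drops out. Then M2 = (M1 ⊕ M2) ⊕ M1 over the first 6 bytes.
byte 0: (02 ⊕ bb) ⊕ 74 = b9 ⊕ 74 = cd
byte 1: (b4 ⊕ c6) ⊕ 68 = 72 ⊕ 68 = 1a
byte 2: (48 ⊕ 9f) ⊕ 65 = d7 ⊕ 65 = b2
byte 3: (63 ⊕ 8f) ⊕ 20 = ec ⊕ 20 = cc
byte 4: (fb ⊕ e7) ⊕ 61 = 1c ⊕ 61 = 7d
byte 5: (88 ⊕ 6b) ⊕ 67 = e3 ⊕ 67 = 84

[205, 26, 178, 204, 125, 132]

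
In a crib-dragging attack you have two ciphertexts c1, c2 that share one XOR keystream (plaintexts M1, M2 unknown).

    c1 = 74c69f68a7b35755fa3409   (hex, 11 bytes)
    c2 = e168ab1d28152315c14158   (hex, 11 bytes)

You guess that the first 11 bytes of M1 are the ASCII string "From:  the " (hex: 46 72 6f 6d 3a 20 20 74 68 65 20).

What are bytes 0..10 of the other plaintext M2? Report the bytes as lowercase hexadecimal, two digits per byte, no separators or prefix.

d3dc5b18b5865434531071

First, c1 ⊕ c2 = (M1 ⊕ K) ⊕ (M2 ⊕ K) = M1 ⊕ M2, so the key drops out. Then M2 = (M1 ⊕ M2) ⊕ M1 over the first 11 bytes.
byte 0: (74 ^ e1) ^ 46 = 95 ^ 46 = d3
byte 1: (c6 ^ 68) ^ 72 = ae ^ 72 = dc
byte 2: (9f ^ ab) ^ 6f = 34 ^ 6f = 5b
byte 3: (68 ^ 1d) ^ 6d = 75 ^ 6d = 18
byte 4: (a7 ^ 28) ^ 3a = 8f ^ 3a = b5
byte 5: (b3 ^ 15) ^ 20 = a6 ^ 20 = 86
byte 6: (57 ^ 23) ^ 20 = 74 ^ 20 = 54
byte 7: (55 ^ 15) ^ 74 = 40 ^ 74 = 34
byte 8: (fa ^ c1) ^ 68 = 3b ^ 68 = 53
byte 9: (34 ^ 41) ^ 65 = 75 ^ 65 = 10
byte 10: (09 ^ 58) ^ 20 = 51 ^ 20 = 71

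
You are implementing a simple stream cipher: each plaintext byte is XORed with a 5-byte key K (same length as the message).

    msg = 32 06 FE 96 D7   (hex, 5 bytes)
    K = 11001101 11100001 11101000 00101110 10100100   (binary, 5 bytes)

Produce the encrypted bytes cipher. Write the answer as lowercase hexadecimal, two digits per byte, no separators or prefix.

ffe716b873

byte 0:  50 ⊕ 205 = 255
byte 1:   6 ⊕ 225 = 231
byte 2: 254 ⊕ 232 =  22
byte 3: 150 ⊕  46 = 184
byte 4: 215 ⊕ 164 = 115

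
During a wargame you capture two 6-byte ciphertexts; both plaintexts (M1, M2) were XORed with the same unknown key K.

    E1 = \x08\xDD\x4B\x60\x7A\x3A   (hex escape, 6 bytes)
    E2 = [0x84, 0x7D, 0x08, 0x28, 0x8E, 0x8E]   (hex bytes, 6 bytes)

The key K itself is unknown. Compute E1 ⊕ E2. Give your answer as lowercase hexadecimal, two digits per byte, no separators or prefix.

E1 ⊕ E2 = (M1 ⊕ K) ⊕ (M2 ⊕ K) = M1 ⊕ M2 — the shared key cancels under XOR.
08 ^ 84 = 8c
dd ^ 7d = a0
4b ^ 08 = 43
60 ^ 28 = 48
7a ^ 8e = f4
3a ^ 8e = b4

8ca04348f4b4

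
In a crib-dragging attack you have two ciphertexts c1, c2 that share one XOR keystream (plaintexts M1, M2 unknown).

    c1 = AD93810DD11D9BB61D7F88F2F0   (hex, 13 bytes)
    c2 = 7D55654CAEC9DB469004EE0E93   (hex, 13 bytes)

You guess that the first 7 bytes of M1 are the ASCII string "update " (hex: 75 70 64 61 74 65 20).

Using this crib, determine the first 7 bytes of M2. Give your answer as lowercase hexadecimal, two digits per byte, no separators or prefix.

a5b680200bb160

First, c1 ⊕ c2 = (M1 ⊕ K) ⊕ (M2 ⊕ K) = M1 ⊕ M2, so the key drops out. Then M2 = (M1 ⊕ M2) ⊕ M1 over the first 7 bytes.
byte 0: (ad xor 7d) xor 75 = d0 xor 75 = a5
byte 1: (93 xor 55) xor 70 = c6 xor 70 = b6
byte 2: (81 xor 65) xor 64 = e4 xor 64 = 80
byte 3: (0d xor 4c) xor 61 = 41 xor 61 = 20
byte 4: (d1 xor ae) xor 74 = 7f xor 74 = 0b
byte 5: (1d xor c9) xor 65 = d4 xor 65 = b1
byte 6: (9b xor db) xor 20 = 40 xor 20 = 60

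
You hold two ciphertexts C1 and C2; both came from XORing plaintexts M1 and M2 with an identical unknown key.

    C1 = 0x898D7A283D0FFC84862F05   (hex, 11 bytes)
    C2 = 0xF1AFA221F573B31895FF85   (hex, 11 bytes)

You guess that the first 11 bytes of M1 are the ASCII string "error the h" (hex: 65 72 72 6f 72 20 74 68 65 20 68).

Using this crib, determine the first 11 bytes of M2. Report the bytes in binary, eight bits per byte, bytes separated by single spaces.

00011101 01010000 10101010 01100110 10111010 01011100 00111011 11110100 01110110 11110000 11101000

First, C1 ⊕ C2 = (M1 ⊕ K) ⊕ (M2 ⊕ K) = M1 ⊕ M2, so the key drops out. Then M2 = (M1 ⊕ M2) ⊕ M1 over the first 11 bytes.
byte 0: (89 xor f1) xor 65 = 78 xor 65 = 1d
byte 1: (8d xor af) xor 72 = 22 xor 72 = 50
byte 2: (7a xor a2) xor 72 = d8 xor 72 = aa
byte 3: (28 xor 21) xor 6f = 09 xor 6f = 66
byte 4: (3d xor f5) xor 72 = c8 xor 72 = ba
byte 5: (0f xor 73) xor 20 = 7c xor 20 = 5c
byte 6: (fc xor b3) xor 74 = 4f xor 74 = 3b
byte 7: (84 xor 18) xor 68 = 9c xor 68 = f4
byte 8: (86 xor 95) xor 65 = 13 xor 65 = 76
byte 9: (2f xor ff) xor 20 = d0 xor 20 = f0
byte 10: (05 xor 85) xor 68 = 80 xor 68 = e8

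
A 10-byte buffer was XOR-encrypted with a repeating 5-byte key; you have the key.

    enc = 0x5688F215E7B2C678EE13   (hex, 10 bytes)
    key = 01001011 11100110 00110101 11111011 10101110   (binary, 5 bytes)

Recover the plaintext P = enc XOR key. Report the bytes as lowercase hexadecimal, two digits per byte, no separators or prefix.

1d6ec7ee49f9204d15bd

The 5-byte key repeats, so the effective keystream is 4b e6 35 fb ae 4b e6 35 fb ae.
byte 0:  86 ^  75 =  29
byte 1: 136 ^ 230 = 110
byte 2: 242 ^  53 = 199
byte 3:  21 ^ 251 = 238
byte 4: 231 ^ 174 =  73
byte 5: 178 ^  75 = 249
byte 6: 198 ^ 230 =  32
byte 7: 120 ^  53 =  77
byte 8: 238 ^ 251 =  21
byte 9:  19 ^ 174 = 189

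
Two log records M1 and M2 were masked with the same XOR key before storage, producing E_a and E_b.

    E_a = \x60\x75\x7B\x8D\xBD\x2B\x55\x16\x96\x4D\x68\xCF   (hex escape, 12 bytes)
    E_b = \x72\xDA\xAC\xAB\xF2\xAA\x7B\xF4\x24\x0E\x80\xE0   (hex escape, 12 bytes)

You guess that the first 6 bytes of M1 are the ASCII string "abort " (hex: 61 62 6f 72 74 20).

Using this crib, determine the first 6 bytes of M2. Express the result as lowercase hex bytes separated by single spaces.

73 cd b8 54 3b a1

First, E_a ⊕ E_b = (M1 ⊕ K) ⊕ (M2 ⊕ K) = M1 ⊕ M2, so the key drops out. Then M2 = (M1 ⊕ M2) ⊕ M1 over the first 6 bytes.
byte 0: (60 XOR 72) XOR 61 = 12 XOR 61 = 73
byte 1: (75 XOR da) XOR 62 = af XOR 62 = cd
byte 2: (7b XOR ac) XOR 6f = d7 XOR 6f = b8
byte 3: (8d XOR ab) XOR 72 = 26 XOR 72 = 54
byte 4: (bd XOR f2) XOR 74 = 4f XOR 74 = 3b
byte 5: (2b XOR aa) XOR 20 = 81 XOR 20 = a1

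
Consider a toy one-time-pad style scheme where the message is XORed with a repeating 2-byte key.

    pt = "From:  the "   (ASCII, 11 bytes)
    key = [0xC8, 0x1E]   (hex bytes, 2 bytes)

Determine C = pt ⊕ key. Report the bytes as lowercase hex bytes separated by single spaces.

The 2-byte key repeats, so the effective keystream is c8 1e c8 1e c8 1e c8 1e c8 1e c8.
byte 0:  70 xor 200 = 142
byte 1: 114 xor  30 = 108
byte 2: 111 xor 200 = 167
byte 3: 109 xor  30 = 115
byte 4:  58 xor 200 = 242
byte 5:  32 xor  30 =  62
byte 6:  32 xor 200 = 232
byte 7: 116 xor  30 = 106
byte 8: 104 xor 200 = 160
byte 9: 101 xor  30 = 123
byte 10:  32 xor 200 = 232

8e 6c a7 73 f2 3e e8 6a a0 7b e8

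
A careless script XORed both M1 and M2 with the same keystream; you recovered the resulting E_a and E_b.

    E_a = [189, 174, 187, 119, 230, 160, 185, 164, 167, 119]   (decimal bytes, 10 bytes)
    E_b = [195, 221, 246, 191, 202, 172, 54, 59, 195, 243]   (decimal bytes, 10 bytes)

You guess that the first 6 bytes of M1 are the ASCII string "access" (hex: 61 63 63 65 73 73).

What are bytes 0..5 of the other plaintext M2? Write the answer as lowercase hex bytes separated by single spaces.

1f 10 2e ad 5f 7f

First, E_a ⊕ E_b = (M1 ⊕ K) ⊕ (M2 ⊕ K) = M1 ⊕ M2, so the key drops out. Then M2 = (M1 ⊕ M2) ⊕ M1 over the first 6 bytes.
byte 0: (bd XOR c3) XOR 61 = 7e XOR 61 = 1f
byte 1: (ae XOR dd) XOR 63 = 73 XOR 63 = 10
byte 2: (bb XOR f6) XOR 63 = 4d XOR 63 = 2e
byte 3: (77 XOR bf) XOR 65 = c8 XOR 65 = ad
byte 4: (e6 XOR ca) XOR 73 = 2c XOR 73 = 5f
byte 5: (a0 XOR ac) XOR 73 = 0c XOR 73 = 7f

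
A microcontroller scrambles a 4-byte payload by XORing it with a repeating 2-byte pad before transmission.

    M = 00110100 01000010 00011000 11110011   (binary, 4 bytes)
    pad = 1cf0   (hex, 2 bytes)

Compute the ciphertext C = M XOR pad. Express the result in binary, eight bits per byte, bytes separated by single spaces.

The 2-byte key repeats, so the effective keystream is 1c f0 1c f0.
byte 0:  52 XOR  28 =  40
byte 1:  66 XOR 240 = 178
byte 2:  24 XOR  28 =   4
byte 3: 243 XOR 240 =   3

00101000 10110010 00000100 00000011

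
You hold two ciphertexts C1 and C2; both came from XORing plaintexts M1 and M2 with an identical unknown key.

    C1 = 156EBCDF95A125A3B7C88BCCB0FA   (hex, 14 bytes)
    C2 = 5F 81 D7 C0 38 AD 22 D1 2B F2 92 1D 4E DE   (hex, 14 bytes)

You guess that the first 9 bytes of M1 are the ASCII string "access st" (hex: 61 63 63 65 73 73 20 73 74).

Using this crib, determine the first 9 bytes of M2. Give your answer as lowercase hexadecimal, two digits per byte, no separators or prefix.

2b8c087ade7f2701e8

First, C1 ⊕ C2 = (M1 ⊕ K) ⊕ (M2 ⊕ K) = M1 ⊕ M2, so the key drops out. Then M2 = (M1 ⊕ M2) ⊕ M1 over the first 9 bytes.
byte 0: (15 ^ 5f) ^ 61 = 4a ^ 61 = 2b
byte 1: (6e ^ 81) ^ 63 = ef ^ 63 = 8c
byte 2: (bc ^ d7) ^ 63 = 6b ^ 63 = 08
byte 3: (df ^ c0) ^ 65 = 1f ^ 65 = 7a
byte 4: (95 ^ 38) ^ 73 = ad ^ 73 = de
byte 5: (a1 ^ ad) ^ 73 = 0c ^ 73 = 7f
byte 6: (25 ^ 22) ^ 20 = 07 ^ 20 = 27
byte 7: (a3 ^ d1) ^ 73 = 72 ^ 73 = 01
byte 8: (b7 ^ 2b) ^ 74 = 9c ^ 74 = e8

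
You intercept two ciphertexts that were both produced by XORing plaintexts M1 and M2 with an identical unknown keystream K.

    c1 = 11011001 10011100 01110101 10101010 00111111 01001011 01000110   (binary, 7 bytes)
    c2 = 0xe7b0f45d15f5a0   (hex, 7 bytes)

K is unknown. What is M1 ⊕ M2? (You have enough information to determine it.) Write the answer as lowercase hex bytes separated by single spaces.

3e 2c 81 f7 2a be e6

c1 ⊕ c2 = (M1 ⊕ K) ⊕ (M2 ⊕ K) = M1 ⊕ M2 — the shared key cancels under XOR.
d9 ^ e7 = 3e
9c ^ b0 = 2c
75 ^ f4 = 81
aa ^ 5d = f7
3f ^ 15 = 2a
4b ^ f5 = be
46 ^ a0 = e6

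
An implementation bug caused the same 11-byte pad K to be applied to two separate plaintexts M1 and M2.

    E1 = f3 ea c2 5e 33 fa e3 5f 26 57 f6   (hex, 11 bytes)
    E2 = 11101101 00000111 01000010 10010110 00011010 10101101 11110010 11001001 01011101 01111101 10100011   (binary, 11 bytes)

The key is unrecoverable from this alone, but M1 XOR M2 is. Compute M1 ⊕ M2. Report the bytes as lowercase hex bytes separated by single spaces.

E1 ⊕ E2 = (M1 ⊕ K) ⊕ (M2 ⊕ K) = M1 ⊕ M2 — the shared key cancels under XOR.
f3 xor ed = 1e
ea xor 07 = ed
c2 xor 42 = 80
5e xor 96 = c8
33 xor 1a = 29
fa xor ad = 57
e3 xor f2 = 11
5f xor c9 = 96
26 xor 5d = 7b
57 xor 7d = 2a
f6 xor a3 = 55

1e ed 80 c8 29 57 11 96 7b 2a 55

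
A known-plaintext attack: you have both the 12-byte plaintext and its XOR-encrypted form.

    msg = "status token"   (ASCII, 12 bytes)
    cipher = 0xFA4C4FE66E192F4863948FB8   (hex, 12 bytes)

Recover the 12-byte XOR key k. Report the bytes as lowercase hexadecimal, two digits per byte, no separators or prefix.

Since cipher = msg ⊕ k, XORing both sides with msg gives k = msg ⊕ cipher.
73 xor fa = 89
74 xor 4c = 38
61 xor 4f = 2e
74 xor e6 = 92
75 xor 6e = 1b
73 xor 19 = 6a
20 xor 2f = 0f
74 xor 48 = 3c
6f xor 63 = 0c
6b xor 94 = ff
65 xor 8f = ea
6e xor b8 = d6

89382e921b6a0f3c0cffead6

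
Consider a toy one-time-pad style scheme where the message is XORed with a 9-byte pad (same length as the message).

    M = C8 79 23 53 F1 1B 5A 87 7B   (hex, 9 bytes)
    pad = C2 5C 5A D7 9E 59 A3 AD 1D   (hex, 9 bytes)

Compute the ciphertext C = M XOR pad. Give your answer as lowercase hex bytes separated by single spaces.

byte 0: c8 xor c2 = 0a
byte 1: 79 xor 5c = 25
byte 2: 23 xor 5a = 79
byte 3: 53 xor d7 = 84
byte 4: f1 xor 9e = 6f
byte 5: 1b xor 59 = 42
byte 6: 5a xor a3 = f9
byte 7: 87 xor ad = 2a
byte 8: 7b xor 1d = 66

0a 25 79 84 6f 42 f9 2a 66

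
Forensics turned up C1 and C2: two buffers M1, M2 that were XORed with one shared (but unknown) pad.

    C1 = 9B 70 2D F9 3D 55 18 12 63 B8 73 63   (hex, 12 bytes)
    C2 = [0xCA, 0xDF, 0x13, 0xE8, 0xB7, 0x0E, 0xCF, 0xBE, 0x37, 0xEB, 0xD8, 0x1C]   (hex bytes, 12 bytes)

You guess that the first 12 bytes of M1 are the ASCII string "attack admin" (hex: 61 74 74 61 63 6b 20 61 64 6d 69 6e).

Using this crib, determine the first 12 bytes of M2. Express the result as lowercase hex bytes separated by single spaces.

First, C1 ⊕ C2 = (M1 ⊕ K) ⊕ (M2 ⊕ K) = M1 ⊕ M2, so the key drops out. Then M2 = (M1 ⊕ M2) ⊕ M1 over the first 12 bytes.
byte 0: (9b xor ca) xor 61 = 51 xor 61 = 30
byte 1: (70 xor df) xor 74 = af xor 74 = db
byte 2: (2d xor 13) xor 74 = 3e xor 74 = 4a
byte 3: (f9 xor e8) xor 61 = 11 xor 61 = 70
byte 4: (3d xor b7) xor 63 = 8a xor 63 = e9
byte 5: (55 xor 0e) xor 6b = 5b xor 6b = 30
byte 6: (18 xor cf) xor 20 = d7 xor 20 = f7
byte 7: (12 xor be) xor 61 = ac xor 61 = cd
byte 8: (63 xor 37) xor 64 = 54 xor 64 = 30
byte 9: (b8 xor eb) xor 6d = 53 xor 6d = 3e
byte 10: (73 xor d8) xor 69 = ab xor 69 = c2
byte 11: (63 xor 1c) xor 6e = 7f xor 6e = 11

30 db 4a 70 e9 30 f7 cd 30 3e c2 11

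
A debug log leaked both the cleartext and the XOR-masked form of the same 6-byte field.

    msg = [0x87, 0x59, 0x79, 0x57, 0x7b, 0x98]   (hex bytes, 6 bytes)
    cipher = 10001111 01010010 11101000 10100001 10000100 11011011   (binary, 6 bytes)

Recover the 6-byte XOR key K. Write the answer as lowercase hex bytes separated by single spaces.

Since cipher = msg ⊕ K, XORing both sides with msg gives K = msg ⊕ cipher.
byte 0: 87 ^ 8f = 08
byte 1: 59 ^ 52 = 0b
byte 2: 79 ^ e8 = 91
byte 3: 57 ^ a1 = f6
byte 4: 7b ^ 84 = ff
byte 5: 98 ^ db = 43

08 0b 91 f6 ff 43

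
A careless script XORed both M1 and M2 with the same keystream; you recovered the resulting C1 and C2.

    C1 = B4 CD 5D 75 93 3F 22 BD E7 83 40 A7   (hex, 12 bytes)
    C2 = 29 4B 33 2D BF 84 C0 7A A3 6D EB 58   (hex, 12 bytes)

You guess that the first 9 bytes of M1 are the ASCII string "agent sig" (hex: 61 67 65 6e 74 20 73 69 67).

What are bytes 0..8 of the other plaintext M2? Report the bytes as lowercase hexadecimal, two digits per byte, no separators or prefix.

First, C1 ⊕ C2 = (M1 ⊕ K) ⊕ (M2 ⊕ K) = M1 ⊕ M2, so the key drops out. Then M2 = (M1 ⊕ M2) ⊕ M1 over the first 9 bytes.
byte 0: (b4 xor 29) xor 61 = 9d xor 61 = fc
byte 1: (cd xor 4b) xor 67 = 86 xor 67 = e1
byte 2: (5d xor 33) xor 65 = 6e xor 65 = 0b
byte 3: (75 xor 2d) xor 6e = 58 xor 6e = 36
byte 4: (93 xor bf) xor 74 = 2c xor 74 = 58
byte 5: (3f xor 84) xor 20 = bb xor 20 = 9b
byte 6: (22 xor c0) xor 73 = e2 xor 73 = 91
byte 7: (bd xor 7a) xor 69 = c7 xor 69 = ae
byte 8: (e7 xor a3) xor 67 = 44 xor 67 = 23

fce10b36589b91ae23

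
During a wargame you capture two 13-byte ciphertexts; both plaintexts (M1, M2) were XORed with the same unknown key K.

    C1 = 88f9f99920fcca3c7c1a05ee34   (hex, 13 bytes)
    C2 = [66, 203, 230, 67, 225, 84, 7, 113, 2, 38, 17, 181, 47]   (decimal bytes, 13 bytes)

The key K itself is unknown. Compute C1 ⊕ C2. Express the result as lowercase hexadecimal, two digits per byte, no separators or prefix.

C1 ⊕ C2 = (M1 ⊕ K) ⊕ (M2 ⊕ K) = M1 ⊕ M2 — the shared key cancels under XOR.
byte 0: 88 XOR 42 = ca
byte 1: f9 XOR cb = 32
byte 2: f9 XOR e6 = 1f
byte 3: 99 XOR 43 = da
byte 4: 20 XOR e1 = c1
byte 5: fc XOR 54 = a8
byte 6: ca XOR 07 = cd
byte 7: 3c XOR 71 = 4d
byte 8: 7c XOR 02 = 7e
byte 9: 1a XOR 26 = 3c
byte 10: 05 XOR 11 = 14
byte 11: ee XOR b5 = 5b
byte 12: 34 XOR 2f = 1b

ca321fdac1a8cd4d7e3c145b1b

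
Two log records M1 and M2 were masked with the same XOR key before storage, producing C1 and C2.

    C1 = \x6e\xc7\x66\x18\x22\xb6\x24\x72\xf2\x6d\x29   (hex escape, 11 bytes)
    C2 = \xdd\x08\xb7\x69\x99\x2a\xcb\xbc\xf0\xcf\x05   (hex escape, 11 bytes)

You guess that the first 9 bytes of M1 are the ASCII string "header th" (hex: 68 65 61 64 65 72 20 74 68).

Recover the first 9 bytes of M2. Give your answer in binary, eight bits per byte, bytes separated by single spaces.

First, C1 ⊕ C2 = (M1 ⊕ K) ⊕ (M2 ⊕ K) = M1 ⊕ M2, so the key drops out. Then M2 = (M1 ⊕ M2) ⊕ M1 over the first 9 bytes.
byte 0: (6e ⊕ dd) ⊕ 68 = b3 ⊕ 68 = db
byte 1: (c7 ⊕ 08) ⊕ 65 = cf ⊕ 65 = aa
byte 2: (66 ⊕ b7) ⊕ 61 = d1 ⊕ 61 = b0
byte 3: (18 ⊕ 69) ⊕ 64 = 71 ⊕ 64 = 15
byte 4: (22 ⊕ 99) ⊕ 65 = bb ⊕ 65 = de
byte 5: (b6 ⊕ 2a) ⊕ 72 = 9c ⊕ 72 = ee
byte 6: (24 ⊕ cb) ⊕ 20 = ef ⊕ 20 = cf
byte 7: (72 ⊕ bc) ⊕ 74 = ce ⊕ 74 = ba
byte 8: (f2 ⊕ f0) ⊕ 68 = 02 ⊕ 68 = 6a

11011011 10101010 10110000 00010101 11011110 11101110 11001111 10111010 01101010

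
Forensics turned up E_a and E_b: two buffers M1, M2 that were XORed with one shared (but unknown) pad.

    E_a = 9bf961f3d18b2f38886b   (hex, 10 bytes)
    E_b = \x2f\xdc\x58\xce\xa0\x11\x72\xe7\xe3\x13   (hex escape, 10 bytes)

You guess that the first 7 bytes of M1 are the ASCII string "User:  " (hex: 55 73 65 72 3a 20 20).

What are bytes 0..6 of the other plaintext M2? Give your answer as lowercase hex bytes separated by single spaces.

e1 56 5c 4f 4b ba 7d

First, E_a ⊕ E_b = (M1 ⊕ K) ⊕ (M2 ⊕ K) = M1 ⊕ M2, so the key drops out. Then M2 = (M1 ⊕ M2) ⊕ M1 over the first 7 bytes.
byte 0: (9b XOR 2f) XOR 55 = b4 XOR 55 = e1
byte 1: (f9 XOR dc) XOR 73 = 25 XOR 73 = 56
byte 2: (61 XOR 58) XOR 65 = 39 XOR 65 = 5c
byte 3: (f3 XOR ce) XOR 72 = 3d XOR 72 = 4f
byte 4: (d1 XOR a0) XOR 3a = 71 XOR 3a = 4b
byte 5: (8b XOR 11) XOR 20 = 9a XOR 20 = ba
byte 6: (2f XOR 72) XOR 20 = 5d XOR 20 = 7d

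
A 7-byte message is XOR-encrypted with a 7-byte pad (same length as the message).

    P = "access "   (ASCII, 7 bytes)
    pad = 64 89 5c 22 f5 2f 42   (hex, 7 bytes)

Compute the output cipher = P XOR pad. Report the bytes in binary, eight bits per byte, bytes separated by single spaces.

01100001 XOR 01100100 = 00000101
01100011 XOR 10001001 = 11101010
01100011 XOR 01011100 = 00111111
01100101 XOR 00100010 = 01000111
01110011 XOR 11110101 = 10000110
01110011 XOR 00101111 = 01011100
00100000 XOR 01000010 = 01100010

00000101 11101010 00111111 01000111 10000110 01011100 01100010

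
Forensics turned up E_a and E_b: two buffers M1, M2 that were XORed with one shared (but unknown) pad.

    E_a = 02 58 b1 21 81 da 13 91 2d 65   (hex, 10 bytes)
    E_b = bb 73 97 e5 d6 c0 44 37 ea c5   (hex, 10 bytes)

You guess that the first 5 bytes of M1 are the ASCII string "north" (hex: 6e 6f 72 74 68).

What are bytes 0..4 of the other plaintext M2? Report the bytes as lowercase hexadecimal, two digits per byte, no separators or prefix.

d74454b03f

First, E_a ⊕ E_b = (M1 ⊕ K) ⊕ (M2 ⊕ K) = M1 ⊕ M2, so the key drops out. Then M2 = (M1 ⊕ M2) ⊕ M1 over the first 5 bytes.
byte 0: (02 xor bb) xor 6e = b9 xor 6e = d7
byte 1: (58 xor 73) xor 6f = 2b xor 6f = 44
byte 2: (b1 xor 97) xor 72 = 26 xor 72 = 54
byte 3: (21 xor e5) xor 74 = c4 xor 74 = b0
byte 4: (81 xor d6) xor 68 = 57 xor 68 = 3f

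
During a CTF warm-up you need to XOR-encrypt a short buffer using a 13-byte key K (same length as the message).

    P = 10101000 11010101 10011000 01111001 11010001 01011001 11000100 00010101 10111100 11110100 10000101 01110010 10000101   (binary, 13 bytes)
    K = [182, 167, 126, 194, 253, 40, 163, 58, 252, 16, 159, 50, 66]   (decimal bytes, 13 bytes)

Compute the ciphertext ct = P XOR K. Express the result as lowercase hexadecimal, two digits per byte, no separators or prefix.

XOR is its own inverse, so applying the key byte-wise gives the result directly.
byte 0: 10101000 xor 10110110 = 00011110
byte 1: 11010101 xor 10100111 = 01110010
byte 2: 10011000 xor 01111110 = 11100110
byte 3: 01111001 xor 11000010 = 10111011
byte 4: 11010001 xor 11111101 = 00101100
byte 5: 01011001 xor 00101000 = 01110001
byte 6: 11000100 xor 10100011 = 01100111
byte 7: 00010101 xor 00111010 = 00101111
byte 8: 10111100 xor 11111100 = 01000000
byte 9: 11110100 xor 00010000 = 11100100
byte 10: 10000101 xor 10011111 = 00011010
byte 11: 01110010 xor 00110010 = 01000000
byte 12: 10000101 xor 01000010 = 11000111

1e72e6bb2c71672f40e41a40c7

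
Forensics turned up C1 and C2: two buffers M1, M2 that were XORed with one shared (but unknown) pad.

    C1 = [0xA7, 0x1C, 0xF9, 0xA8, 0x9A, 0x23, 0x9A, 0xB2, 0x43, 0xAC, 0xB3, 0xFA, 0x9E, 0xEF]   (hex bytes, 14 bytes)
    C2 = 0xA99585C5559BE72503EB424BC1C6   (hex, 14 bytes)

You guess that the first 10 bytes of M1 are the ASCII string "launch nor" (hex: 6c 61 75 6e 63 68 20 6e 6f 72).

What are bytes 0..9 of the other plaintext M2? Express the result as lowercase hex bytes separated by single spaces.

62 e8 09 03 ac d0 5d f9 2f 35

First, C1 ⊕ C2 = (M1 ⊕ K) ⊕ (M2 ⊕ K) = M1 ⊕ M2, so the key drops out. Then M2 = (M1 ⊕ M2) ⊕ M1 over the first 10 bytes.
byte 0: (a7 ^ a9) ^ 6c = 0e ^ 6c = 62
byte 1: (1c ^ 95) ^ 61 = 89 ^ 61 = e8
byte 2: (f9 ^ 85) ^ 75 = 7c ^ 75 = 09
byte 3: (a8 ^ c5) ^ 6e = 6d ^ 6e = 03
byte 4: (9a ^ 55) ^ 63 = cf ^ 63 = ac
byte 5: (23 ^ 9b) ^ 68 = b8 ^ 68 = d0
byte 6: (9a ^ e7) ^ 20 = 7d ^ 20 = 5d
byte 7: (b2 ^ 25) ^ 6e = 97 ^ 6e = f9
byte 8: (43 ^ 03) ^ 6f = 40 ^ 6f = 2f
byte 9: (ac ^ eb) ^ 72 = 47 ^ 72 = 35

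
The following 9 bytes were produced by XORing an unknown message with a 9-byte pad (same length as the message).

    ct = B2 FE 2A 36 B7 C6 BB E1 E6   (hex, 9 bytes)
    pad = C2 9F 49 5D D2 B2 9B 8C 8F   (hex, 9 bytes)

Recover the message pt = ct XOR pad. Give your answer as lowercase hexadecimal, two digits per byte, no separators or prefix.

XOR is its own inverse, so applying the key byte-wise gives the result directly.
byte 0: b2 XOR c2 = 70
byte 1: fe XOR 9f = 61
byte 2: 2a XOR 49 = 63
byte 3: 36 XOR 5d = 6b
byte 4: b7 XOR d2 = 65
byte 5: c6 XOR b2 = 74
byte 6: bb XOR 9b = 20
byte 7: e1 XOR 8c = 6d
byte 8: e6 XOR 8f = 69

7061636b6574206d69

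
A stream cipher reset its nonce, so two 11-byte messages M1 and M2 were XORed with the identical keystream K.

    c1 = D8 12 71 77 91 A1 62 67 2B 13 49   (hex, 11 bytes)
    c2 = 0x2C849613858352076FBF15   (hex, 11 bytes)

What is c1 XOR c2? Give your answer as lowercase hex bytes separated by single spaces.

c1 ⊕ c2 = (M1 ⊕ K) ⊕ (M2 ⊕ K) = M1 ⊕ M2 — the shared key cancels under XOR.
216 XOR  44 = 244
 18 XOR 132 = 150
113 XOR 150 = 231
119 XOR  19 = 100
145 XOR 133 =  20
161 XOR 131 =  34
 98 XOR  82 =  48
103 XOR   7 =  96
 43 XOR 111 =  68
 19 XOR 191 = 172
 73 XOR  21 =  92

f4 96 e7 64 14 22 30 60 44 ac 5c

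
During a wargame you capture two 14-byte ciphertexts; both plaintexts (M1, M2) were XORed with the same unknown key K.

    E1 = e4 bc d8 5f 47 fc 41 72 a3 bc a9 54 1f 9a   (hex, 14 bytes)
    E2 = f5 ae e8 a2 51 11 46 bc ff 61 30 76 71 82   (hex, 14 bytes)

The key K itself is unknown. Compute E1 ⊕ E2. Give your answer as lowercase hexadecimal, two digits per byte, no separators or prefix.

E1 ⊕ E2 = (M1 ⊕ K) ⊕ (M2 ⊕ K) = M1 ⊕ M2 — the shared key cancels under XOR.
e4 ^ f5 = 11
bc ^ ae = 12
d8 ^ e8 = 30
5f ^ a2 = fd
47 ^ 51 = 16
fc ^ 11 = ed
41 ^ 46 = 07
72 ^ bc = ce
a3 ^ ff = 5c
bc ^ 61 = dd
a9 ^ 30 = 99
54 ^ 76 = 22
1f ^ 71 = 6e
9a ^ 82 = 18

111230fd16ed07ce5cdd99226e18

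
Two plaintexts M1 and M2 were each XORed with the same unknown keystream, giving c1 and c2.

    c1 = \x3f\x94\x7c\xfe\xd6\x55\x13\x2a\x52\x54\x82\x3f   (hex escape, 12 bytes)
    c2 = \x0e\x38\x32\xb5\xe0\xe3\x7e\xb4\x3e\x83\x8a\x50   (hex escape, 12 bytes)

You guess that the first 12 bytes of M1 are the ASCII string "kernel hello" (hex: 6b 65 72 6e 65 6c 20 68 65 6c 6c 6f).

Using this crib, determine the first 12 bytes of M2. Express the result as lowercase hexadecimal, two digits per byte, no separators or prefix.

First, c1 ⊕ c2 = (M1 ⊕ K) ⊕ (M2 ⊕ K) = M1 ⊕ M2, so the key drops out. Then M2 = (M1 ⊕ M2) ⊕ M1 over the first 12 bytes.
byte 0: (3f xor 0e) xor 6b = 31 xor 6b = 5a
byte 1: (94 xor 38) xor 65 = ac xor 65 = c9
byte 2: (7c xor 32) xor 72 = 4e xor 72 = 3c
byte 3: (fe xor b5) xor 6e = 4b xor 6e = 25
byte 4: (d6 xor e0) xor 65 = 36 xor 65 = 53
byte 5: (55 xor e3) xor 6c = b6 xor 6c = da
byte 6: (13 xor 7e) xor 20 = 6d xor 20 = 4d
byte 7: (2a xor b4) xor 68 = 9e xor 68 = f6
byte 8: (52 xor 3e) xor 65 = 6c xor 65 = 09
byte 9: (54 xor 83) xor 6c = d7 xor 6c = bb
byte 10: (82 xor 8a) xor 6c = 08 xor 6c = 64
byte 11: (3f xor 50) xor 6f = 6f xor 6f = 00

5ac93c2553da4df609bb6400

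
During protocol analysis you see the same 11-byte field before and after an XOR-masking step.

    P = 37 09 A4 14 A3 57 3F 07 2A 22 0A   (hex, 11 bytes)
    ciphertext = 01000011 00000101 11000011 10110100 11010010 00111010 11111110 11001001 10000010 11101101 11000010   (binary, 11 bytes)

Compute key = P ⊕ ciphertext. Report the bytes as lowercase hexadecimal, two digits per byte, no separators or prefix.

740c67a0716dc1cea8cfc8

Since ciphertext = P ⊕ key, XORing both sides with P gives key = P ⊕ ciphertext.
37 ⊕ 43 = 74
09 ⊕ 05 = 0c
a4 ⊕ c3 = 67
14 ⊕ b4 = a0
a3 ⊕ d2 = 71
57 ⊕ 3a = 6d
3f ⊕ fe = c1
07 ⊕ c9 = ce
2a ⊕ 82 = a8
22 ⊕ ed = cf
0a ⊕ c2 = c8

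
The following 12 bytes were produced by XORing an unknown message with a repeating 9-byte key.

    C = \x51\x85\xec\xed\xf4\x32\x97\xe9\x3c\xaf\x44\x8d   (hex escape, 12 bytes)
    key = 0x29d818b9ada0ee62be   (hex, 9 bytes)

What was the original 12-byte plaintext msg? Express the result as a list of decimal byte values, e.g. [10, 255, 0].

[120, 93, 244, 84, 89, 146, 121, 139, 130, 134, 156, 149]

The 9-byte key repeats, so the effective keystream is 29 d8 18 b9 ad a0 ee 62 be 29 d8 18.
byte 0: 01010001 XOR 00101001 = 01111000
byte 1: 10000101 XOR 11011000 = 01011101
byte 2: 11101100 XOR 00011000 = 11110100
byte 3: 11101101 XOR 10111001 = 01010100
byte 4: 11110100 XOR 10101101 = 01011001
byte 5: 00110010 XOR 10100000 = 10010010
byte 6: 10010111 XOR 11101110 = 01111001
byte 7: 11101001 XOR 01100010 = 10001011
byte 8: 00111100 XOR 10111110 = 10000010
byte 9: 10101111 XOR 00101001 = 10000110
byte 10: 01000100 XOR 11011000 = 10011100
byte 11: 10001101 XOR 00011000 = 10010101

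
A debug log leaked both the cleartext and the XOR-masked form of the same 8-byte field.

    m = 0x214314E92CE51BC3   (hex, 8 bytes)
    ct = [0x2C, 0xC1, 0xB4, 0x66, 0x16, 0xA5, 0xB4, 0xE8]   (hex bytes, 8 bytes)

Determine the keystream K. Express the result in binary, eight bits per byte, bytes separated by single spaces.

00001101 10000010 10100000 10001111 00111010 01000000 10101111 00101011

Since ct = m ⊕ K, XORing both sides with m gives K = m ⊕ ct.
00100001 xor 00101100 = 00001101
01000011 xor 11000001 = 10000010
00010100 xor 10110100 = 10100000
11101001 xor 01100110 = 10001111
00101100 xor 00010110 = 00111010
11100101 xor 10100101 = 01000000
00011011 xor 10110100 = 10101111
11000011 xor 11101000 = 00101011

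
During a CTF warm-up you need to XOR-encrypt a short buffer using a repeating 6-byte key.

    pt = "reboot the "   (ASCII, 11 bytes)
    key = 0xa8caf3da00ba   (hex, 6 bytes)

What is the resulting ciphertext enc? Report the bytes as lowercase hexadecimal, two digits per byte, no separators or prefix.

daaf91b56fce88be9bbf20

The 6-byte key repeats, so the effective keystream is a8 ca f3 da 00 ba a8 ca f3 da 00.
byte 0: 01110010 XOR 10101000 = 11011010
byte 1: 01100101 XOR 11001010 = 10101111
byte 2: 01100010 XOR 11110011 = 10010001
byte 3: 01101111 XOR 11011010 = 10110101
byte 4: 01101111 XOR 00000000 = 01101111
byte 5: 01110100 XOR 10111010 = 11001110
byte 6: 00100000 XOR 10101000 = 10001000
byte 7: 01110100 XOR 11001010 = 10111110
byte 8: 01101000 XOR 11110011 = 10011011
byte 9: 01100101 XOR 11011010 = 10111111
byte 10: 00100000 XOR 00000000 = 00100000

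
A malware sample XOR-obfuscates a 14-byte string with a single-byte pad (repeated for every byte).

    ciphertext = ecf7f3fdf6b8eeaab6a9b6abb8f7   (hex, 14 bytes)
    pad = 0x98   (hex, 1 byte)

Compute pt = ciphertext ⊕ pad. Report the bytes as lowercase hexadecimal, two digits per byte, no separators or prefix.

746f6b656e2076322e312e33206f

The 1-byte key repeats, so the effective keystream is 98 98 98 98 98 98 98 98 98 98 98 98 98 98.
byte 0: ec xor 98 = 74
byte 1: f7 xor 98 = 6f
byte 2: f3 xor 98 = 6b
byte 3: fd xor 98 = 65
byte 4: f6 xor 98 = 6e
byte 5: b8 xor 98 = 20
byte 6: ee xor 98 = 76
byte 7: aa xor 98 = 32
byte 8: b6 xor 98 = 2e
byte 9: a9 xor 98 = 31
byte 10: b6 xor 98 = 2e
byte 11: ab xor 98 = 33
byte 12: b8 xor 98 = 20
byte 13: f7 xor 98 = 6f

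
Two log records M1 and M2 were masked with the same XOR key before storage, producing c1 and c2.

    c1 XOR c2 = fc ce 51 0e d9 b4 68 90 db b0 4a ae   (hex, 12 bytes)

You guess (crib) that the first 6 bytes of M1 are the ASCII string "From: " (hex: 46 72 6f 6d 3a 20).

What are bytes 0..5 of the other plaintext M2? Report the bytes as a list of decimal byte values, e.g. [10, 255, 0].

Since c1 ⊕ c2 = M1 ⊕ M2, XORing with the guessed M1 bytes yields the corresponding M2 bytes: M2 = (c1 ⊕ c2) ⊕ M1.
fc xor 46 = ba
ce xor 72 = bc
51 xor 6f = 3e
0e xor 6d = 63
d9 xor 3a = e3
b4 xor 20 = 94

[186, 188, 62, 99, 227, 148]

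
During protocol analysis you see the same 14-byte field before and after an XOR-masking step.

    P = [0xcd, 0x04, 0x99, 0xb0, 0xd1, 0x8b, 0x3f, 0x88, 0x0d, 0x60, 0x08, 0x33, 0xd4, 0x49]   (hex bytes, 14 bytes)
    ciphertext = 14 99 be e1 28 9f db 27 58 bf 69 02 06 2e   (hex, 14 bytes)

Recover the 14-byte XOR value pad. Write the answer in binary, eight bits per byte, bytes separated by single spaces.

Since ciphertext = P ⊕ pad, XORing both sides with P gives pad = P ⊕ ciphertext.
cd xor 14 = d9
04 xor 99 = 9d
99 xor be = 27
b0 xor e1 = 51
d1 xor 28 = f9
8b xor 9f = 14
3f xor db = e4
88 xor 27 = af
0d xor 58 = 55
60 xor bf = df
08 xor 69 = 61
33 xor 02 = 31
d4 xor 06 = d2
49 xor 2e = 67

11011001 10011101 00100111 01010001 11111001 00010100 11100100 10101111 01010101 11011111 01100001 00110001 11010010 01100111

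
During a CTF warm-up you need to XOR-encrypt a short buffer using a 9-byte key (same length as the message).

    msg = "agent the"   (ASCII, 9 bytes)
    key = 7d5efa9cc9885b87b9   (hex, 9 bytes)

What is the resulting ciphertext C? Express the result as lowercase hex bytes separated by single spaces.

XOR is its own inverse, so applying the key byte-wise gives the result directly.
61 xor 7d = 1c
67 xor 5e = 39
65 xor fa = 9f
6e xor 9c = f2
74 xor c9 = bd
20 xor 88 = a8
74 xor 5b = 2f
68 xor 87 = ef
65 xor b9 = dc

1c 39 9f f2 bd a8 2f ef dc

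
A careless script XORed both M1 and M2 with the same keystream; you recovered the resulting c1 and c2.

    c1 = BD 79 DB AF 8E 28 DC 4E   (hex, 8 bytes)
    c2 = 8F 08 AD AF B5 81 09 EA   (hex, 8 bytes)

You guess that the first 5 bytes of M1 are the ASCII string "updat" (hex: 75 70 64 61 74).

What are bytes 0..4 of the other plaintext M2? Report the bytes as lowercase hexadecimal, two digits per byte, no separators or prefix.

First, c1 ⊕ c2 = (M1 ⊕ K) ⊕ (M2 ⊕ K) = M1 ⊕ M2, so the key drops out. Then M2 = (M1 ⊕ M2) ⊕ M1 over the first 5 bytes.
byte 0: (bd xor 8f) xor 75 = 32 xor 75 = 47
byte 1: (79 xor 08) xor 70 = 71 xor 70 = 01
byte 2: (db xor ad) xor 64 = 76 xor 64 = 12
byte 3: (af xor af) xor 61 = 00 xor 61 = 61
byte 4: (8e xor b5) xor 74 = 3b xor 74 = 4f

470112614f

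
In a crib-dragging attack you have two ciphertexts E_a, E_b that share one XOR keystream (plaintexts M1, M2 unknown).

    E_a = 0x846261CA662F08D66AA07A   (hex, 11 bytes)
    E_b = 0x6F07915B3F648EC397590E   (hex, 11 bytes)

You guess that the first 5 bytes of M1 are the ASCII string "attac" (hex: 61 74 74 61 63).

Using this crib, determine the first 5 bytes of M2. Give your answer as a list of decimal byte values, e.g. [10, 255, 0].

[138, 17, 132, 240, 58]

First, E_a ⊕ E_b = (M1 ⊕ K) ⊕ (M2 ⊕ K) = M1 ⊕ M2, so the key drops out. Then M2 = (M1 ⊕ M2) ⊕ M1 over the first 5 bytes.
byte 0: (84 ⊕ 6f) ⊕ 61 = eb ⊕ 61 = 8a
byte 1: (62 ⊕ 07) ⊕ 74 = 65 ⊕ 74 = 11
byte 2: (61 ⊕ 91) ⊕ 74 = f0 ⊕ 74 = 84
byte 3: (ca ⊕ 5b) ⊕ 61 = 91 ⊕ 61 = f0
byte 4: (66 ⊕ 3f) ⊕ 63 = 59 ⊕ 63 = 3a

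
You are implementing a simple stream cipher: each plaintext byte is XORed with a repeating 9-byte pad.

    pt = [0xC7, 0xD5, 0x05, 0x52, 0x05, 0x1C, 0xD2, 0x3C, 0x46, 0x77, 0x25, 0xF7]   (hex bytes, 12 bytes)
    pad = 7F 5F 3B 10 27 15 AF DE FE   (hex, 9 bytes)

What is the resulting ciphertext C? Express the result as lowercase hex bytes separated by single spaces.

The 9-byte key repeats, so the effective keystream is 7f 5f 3b 10 27 15 af de fe 7f 5f 3b.
byte 0: 11000111 XOR 01111111 = 10111000
byte 1: 11010101 XOR 01011111 = 10001010
byte 2: 00000101 XOR 00111011 = 00111110
byte 3: 01010010 XOR 00010000 = 01000010
byte 4: 00000101 XOR 00100111 = 00100010
byte 5: 00011100 XOR 00010101 = 00001001
byte 6: 11010010 XOR 10101111 = 01111101
byte 7: 00111100 XOR 11011110 = 11100010
byte 8: 01000110 XOR 11111110 = 10111000
byte 9: 01110111 XOR 01111111 = 00001000
byte 10: 00100101 XOR 01011111 = 01111010
byte 11: 11110111 XOR 00111011 = 11001100

b8 8a 3e 42 22 09 7d e2 b8 08 7a cc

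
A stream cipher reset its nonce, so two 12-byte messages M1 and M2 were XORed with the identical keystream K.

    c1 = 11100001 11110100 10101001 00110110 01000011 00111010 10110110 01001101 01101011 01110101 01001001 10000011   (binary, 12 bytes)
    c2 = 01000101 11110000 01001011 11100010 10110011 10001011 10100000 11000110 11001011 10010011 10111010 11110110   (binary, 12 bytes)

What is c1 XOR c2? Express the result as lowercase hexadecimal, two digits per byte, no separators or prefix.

a404e2d4f0b1168ba0e6f375

c1 ⊕ c2 = (M1 ⊕ K) ⊕ (M2 ⊕ K) = M1 ⊕ M2 — the shared key cancels under XOR.
225 ⊕  69 = 164
244 ⊕ 240 =   4
169 ⊕  75 = 226
 54 ⊕ 226 = 212
 67 ⊕ 179 = 240
 58 ⊕ 139 = 177
182 ⊕ 160 =  22
 77 ⊕ 198 = 139
107 ⊕ 203 = 160
117 ⊕ 147 = 230
 73 ⊕ 186 = 243
131 ⊕ 246 = 117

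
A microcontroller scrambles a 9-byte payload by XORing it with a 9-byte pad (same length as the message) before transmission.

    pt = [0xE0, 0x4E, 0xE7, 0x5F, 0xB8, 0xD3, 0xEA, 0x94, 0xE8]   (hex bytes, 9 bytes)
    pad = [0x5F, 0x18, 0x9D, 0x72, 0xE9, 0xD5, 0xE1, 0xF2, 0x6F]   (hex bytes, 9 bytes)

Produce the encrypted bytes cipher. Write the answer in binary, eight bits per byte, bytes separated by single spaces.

e0 ⊕ 5f = bf
4e ⊕ 18 = 56
e7 ⊕ 9d = 7a
5f ⊕ 72 = 2d
b8 ⊕ e9 = 51
d3 ⊕ d5 = 06
ea ⊕ e1 = 0b
94 ⊕ f2 = 66
e8 ⊕ 6f = 87

10111111 01010110 01111010 00101101 01010001 00000110 00001011 01100110 10000111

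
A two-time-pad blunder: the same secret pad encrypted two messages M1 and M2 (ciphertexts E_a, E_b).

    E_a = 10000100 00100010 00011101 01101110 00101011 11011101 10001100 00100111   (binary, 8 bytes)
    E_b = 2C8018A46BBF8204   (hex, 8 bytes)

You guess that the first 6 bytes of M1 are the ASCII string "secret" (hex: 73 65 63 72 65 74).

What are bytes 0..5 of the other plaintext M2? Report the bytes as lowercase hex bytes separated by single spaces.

First, E_a ⊕ E_b = (M1 ⊕ K) ⊕ (M2 ⊕ K) = M1 ⊕ M2, so the key drops out. Then M2 = (M1 ⊕ M2) ⊕ M1 over the first 6 bytes.
byte 0: (84 ^ 2c) ^ 73 = a8 ^ 73 = db
byte 1: (22 ^ 80) ^ 65 = a2 ^ 65 = c7
byte 2: (1d ^ 18) ^ 63 = 05 ^ 63 = 66
byte 3: (6e ^ a4) ^ 72 = ca ^ 72 = b8
byte 4: (2b ^ 6b) ^ 65 = 40 ^ 65 = 25
byte 5: (dd ^ bf) ^ 74 = 62 ^ 74 = 16

db c7 66 b8 25 16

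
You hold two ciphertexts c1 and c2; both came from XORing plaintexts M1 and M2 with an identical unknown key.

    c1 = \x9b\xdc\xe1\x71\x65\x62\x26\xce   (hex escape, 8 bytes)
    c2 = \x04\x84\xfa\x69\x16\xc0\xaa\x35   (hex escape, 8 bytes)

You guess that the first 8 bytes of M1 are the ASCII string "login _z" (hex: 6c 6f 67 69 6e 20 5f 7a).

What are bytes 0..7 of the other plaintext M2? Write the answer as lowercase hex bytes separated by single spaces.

First, c1 ⊕ c2 = (M1 ⊕ K) ⊕ (M2 ⊕ K) = M1 ⊕ M2, so the key drops out. Then M2 = (M1 ⊕ M2) ⊕ M1 over the first 8 bytes.
byte 0: (9b ⊕ 04) ⊕ 6c = 9f ⊕ 6c = f3
byte 1: (dc ⊕ 84) ⊕ 6f = 58 ⊕ 6f = 37
byte 2: (e1 ⊕ fa) ⊕ 67 = 1b ⊕ 67 = 7c
byte 3: (71 ⊕ 69) ⊕ 69 = 18 ⊕ 69 = 71
byte 4: (65 ⊕ 16) ⊕ 6e = 73 ⊕ 6e = 1d
byte 5: (62 ⊕ c0) ⊕ 20 = a2 ⊕ 20 = 82
byte 6: (26 ⊕ aa) ⊕ 5f = 8c ⊕ 5f = d3
byte 7: (ce ⊕ 35) ⊕ 7a = fb ⊕ 7a = 81

f3 37 7c 71 1d 82 d3 81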